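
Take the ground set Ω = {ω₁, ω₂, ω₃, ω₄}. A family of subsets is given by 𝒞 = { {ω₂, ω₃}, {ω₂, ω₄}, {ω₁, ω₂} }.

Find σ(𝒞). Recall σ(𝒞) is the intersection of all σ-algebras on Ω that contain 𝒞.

|σ(𝒞)| = 16.  σ(𝒞) = { ∅, {ω₁}, {ω₂}, {ω₃}, {ω₄}, {ω₁, ω₂}, {ω₁, ω₃}, {ω₁, ω₄}, {ω₂, ω₃}, {ω₂, ω₄}, {ω₃, ω₄}, {ω₁, ω₂, ω₃}, {ω₁, ω₂, ω₄}, {ω₁, ω₃, ω₄}, {ω₂, ω₃, ω₄}, Ω }

Working:
Begin from { ∅, {ω₁, ω₂}, {ω₂, ω₃}, {ω₂, ω₄}, Ω } (that is, 𝒞 plus ∅ and Ω).
Pass 1: 6 new —
  {ω₁, ω₃}  = Ω∖{ω₂, ω₄}
  {ω₁, ω₄}  = Ω∖{ω₂, ω₃}
  {ω₃, ω₄}  = Ω∖{ω₁, ω₂}
  {ω₁, ω₂, ω₃}  = {ω₂, ω₃} ∪ {ω₁, ω₂}
  {ω₁, ω₂, ω₄}  = {ω₁, ω₂} ∪ {ω₂, ω₄}
  {ω₂, ω₃, ω₄}  = {ω₂, ω₃} ∪ {ω₂, ω₄}
  [11 total]
Pass 2: +4 →
  {ω₁}  = Ω∖{ω₂, ω₃, ω₄}
  {ω₃}  = Ω∖{ω₁, ω₂, ω₄}
  {ω₄}  = Ω∖{ω₁, ω₂, ω₃}
  {ω₁, ω₃, ω₄}  = {ω₃, ω₄} ∪ {ω₁, ω₄}
  [15 total]
Pass 3 adds 1:
  {ω₂}  = Ω∖{ω₁, ω₃, ω₄}
  [16 total]
Pass 4: stable.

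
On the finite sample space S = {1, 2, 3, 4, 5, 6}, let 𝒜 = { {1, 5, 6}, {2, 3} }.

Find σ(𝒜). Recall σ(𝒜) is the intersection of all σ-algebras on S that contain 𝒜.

Start: 𝒜 ∪ {∅, S} = { {}, {2, 3}, {1, 5, 6}, S }.
Round 1. New:
  {2, 3, 4}  = {1, 5, 6}ᶜ
  {1, 4, 5, 6}  = {2, 3}ᶜ
  {1, 2, 3, 5, 6}  = {1, 5, 6} ∪ {2, 3}
  — 7 sets.
Round 2. New:
  {4}  = {1, 2, 3, 5, 6}ᶜ
  — 8 sets.
After Round 3 the family is unchanged; done.

Therefore σ(𝒜) = { {}, {4}, {2, 3}, {1, 5, 6}, {2, 3, 4}, {1, 4, 5, 6}, {1, 2, 3, 5, 6}, S } (|σ(𝒜)| = 8).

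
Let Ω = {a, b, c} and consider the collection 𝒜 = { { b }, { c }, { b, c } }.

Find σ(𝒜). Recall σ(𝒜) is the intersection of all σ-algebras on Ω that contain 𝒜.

Seed the family with 𝒜 together with ∅ and Ω: { {  }, { b }, { c }, { b, c }, Ω }.
Round 1. New:
  { a }  = { b, c }ᶜ
  { a, b }  = { c }ᶜ
  { a, c }  = { b }ᶜ
Round 2: already closed under ᶜ and ∪.

σ(𝒜) = { {  }, { a }, { b }, { c }, { a, b }, { a, c }, { b, c }, Ω }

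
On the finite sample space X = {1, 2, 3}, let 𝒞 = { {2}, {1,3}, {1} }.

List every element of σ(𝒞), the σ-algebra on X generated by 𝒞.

Start: 𝒞 ∪ {∅, X} = { {}, {1}, {2}, {1,3}, X }.
Round 1. New:
  {1,2}  = {2} ∪ {1}
  {2,3}  = {1}ᶜ
  (now 7)
Round 2: +1 →
  {3}  = {1,2}ᶜ
  (now 8)
Round 3: already closed under ᶜ and ∪.

|σ(𝒞)| = 8.  σ(𝒞) = { {}, {1}, {2}, {3}, {1,2}, {1,3}, {2,3}, X }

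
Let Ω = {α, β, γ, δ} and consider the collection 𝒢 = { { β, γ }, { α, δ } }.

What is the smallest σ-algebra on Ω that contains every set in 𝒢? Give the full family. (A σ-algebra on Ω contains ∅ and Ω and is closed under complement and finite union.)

σ(𝒢) (4 sets): { ∅, { α, δ }, { β, γ }, Ω }

Trace:
Begin from { ∅, { α, δ }, { β, γ }, Ω } (that is, 𝒢 plus ∅ and Ω).
Round 1: no new sets; the family is a σ-algebra.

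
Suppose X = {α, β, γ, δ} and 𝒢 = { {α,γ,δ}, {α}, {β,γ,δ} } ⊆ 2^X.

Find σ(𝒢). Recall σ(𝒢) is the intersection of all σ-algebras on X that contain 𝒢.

|σ(𝒢)| = 8.  σ(𝒢) = { {}, {α}, {β}, {α,β}, {γ,δ}, {α,γ,δ}, {β,γ,δ}, X }

Derivation:
Begin from { {}, {α}, {α,γ,δ}, {β,γ,δ}, X } (that is, 𝒢 plus ∅ and X).
Iteration 1 (1 new):
  {β}  = ᶜ of {α,γ,δ}
  (now 6)
Iteration 2 adds 1:
  {α,β}  = {β} ∪ {α}
  (now 7)
Iteration 3: +1 →
  {γ,δ}  = ᶜ of {α,β}
  (now 8)
Iteration 4: stable.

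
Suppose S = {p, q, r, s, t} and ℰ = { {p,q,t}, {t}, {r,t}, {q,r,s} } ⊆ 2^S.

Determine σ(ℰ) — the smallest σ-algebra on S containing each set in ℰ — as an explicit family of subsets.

Seed the family with ℰ together with ∅ and S: { ∅, {t}, {r,t}, {p,q,t}, {q,r,s}, S }.
Pass 1. New:
  {p,t}  = S∖{q,r,s}
  {r,s}  = S∖{p,q,t}
  {p,q,s}  = S∖{r,t}
  {p,q,r,s}  = S∖{t}
  {p,q,r,t}  = {p,q,t} ∪ {r,t}
  {q,r,s,t}  = {q,r,s} ∪ {r,t}
  |family| = 12
Pass 2 (6 new):
  {p}  = S∖{q,r,s,t}
  {s}  = S∖{p,q,r,t}
  {p,r,t}  = {p,t} ∪ {r,t}
  {r,s,t}  = {r,s} ∪ {t}
  {p,q,s,t}  = {p,q,s} ∪ {t}
  {p,r,s,t}  = {r,s} ∪ {p,t}
  |family| = 18
Pass 3: +8 →
  {q}  = S∖{p,r,s,t}
  {r}  = S∖{p,q,s,t}
  {p,q}  = S∖{r,s,t}
  {p,s}  = {s} ∪ {p}
  {q,s}  = S∖{p,r,t}
  {s,t}  = {s} ∪ {t}
  {p,r,s}  = {r,s} ∪ {p}
  {p,s,t}  = {p,t} ∪ {s}
  |family| = 26
Pass 4 (6 new):
  {p,r}  = {r} ∪ {p}
  {q,r}  = S∖{p,s,t}
  {q,t}  = S∖{p,r,s}
  {p,q,r}  = S∖{s,t}
  {q,r,t}  = S∖{p,s}
  {q,s,t}  = {q} ∪ {s,t}
  |family| = 32
Pass 5: stable.

|σ(ℰ)| = 32.  σ(ℰ) = { ∅, {p}, {q}, {r}, {s}, {t}, {p,q}, {p,r}, {p,s}, {p,t}, {q,r}, {q,s}, {q,t}, {r,s}, {r,t}, {s,t}, {p,q,r}, {p,q,s}, {p,q,t}, {p,r,s}, {p,r,t}, {p,s,t}, {q,r,s}, {q,r,t}, {q,s,t}, {r,s,t}, {p,q,r,s}, {p,q,r,t}, {p,q,s,t}, {p,r,s,t}, {q,r,s,t}, S }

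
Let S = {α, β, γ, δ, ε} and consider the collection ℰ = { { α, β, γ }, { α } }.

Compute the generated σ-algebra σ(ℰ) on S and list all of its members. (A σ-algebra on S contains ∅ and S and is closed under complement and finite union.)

σ(ℰ) = { {  }, { α }, { β, γ }, { δ, ε }, { α, β, γ }, { α, δ, ε }, { β, γ, δ, ε }, S }

Trace:
Take S₀ = ℰ ∪ {∅, S} = { {  }, { α }, { α, β, γ }, S }.
Iteration 1: +2 →
  { δ, ε }  = ᶜ of { α, β, γ }
  { β, γ, δ, ε }  = ᶜ of { α }
  — 6 sets.
Iteration 2. New:
  { α, δ, ε }  = { δ, ε } ∪ { α }
  — 7 sets.
Iteration 3. New:
  { β, γ }  = ᶜ of { α, δ, ε }
  — 8 sets.
Iteration 4 adds nothing — fixpoint reached.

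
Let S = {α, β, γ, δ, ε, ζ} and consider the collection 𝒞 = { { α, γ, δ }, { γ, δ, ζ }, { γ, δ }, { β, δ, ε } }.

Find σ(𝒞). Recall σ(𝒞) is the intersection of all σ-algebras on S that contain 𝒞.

σ(𝒞) = { {  }, { α }, { γ }, { δ }, { ζ }, { α, γ }, { α, δ }, { α, ζ }, { β, ε }, { γ, δ }, { γ, ζ }, { δ, ζ }, { α, β, ε }, { α, γ, δ }, { α, γ, ζ }, { α, δ, ζ }, { β, γ, ε }, { β, δ, ε }, { β, ε, ζ }, { γ, δ, ζ }, { α, β, γ, ε }, { α, β, δ, ε }, { α, β, ε, ζ }, { α, γ, δ, ζ }, { β, γ, δ, ε }, { β, γ, ε, ζ }, { β, δ, ε, ζ }, { α, β, γ, δ, ε }, { α, β, γ, ε, ζ }, { α, β, δ, ε, ζ }, { β, γ, δ, ε, ζ }, S }

Check:
Begin from { {  }, { γ, δ }, { α, γ, δ }, { β, δ, ε }, { γ, δ, ζ }, S } (that is, 𝒞 plus ∅ and S).
Iteration 1 adds 8:
  { α, β, ε }  = S∖{ γ, δ, ζ }
  { α, γ, ζ }  = S∖{ β, δ, ε }
  { β, ε, ζ }  = S∖{ α, γ, δ }
  { α, β, ε, ζ }  = S∖{ γ, δ }
  { α, γ, δ, ζ }  = { α, γ, δ } ∪ { γ, δ, ζ }
  { β, γ, δ, ε }  = { γ, δ } ∪ { β, δ, ε }
  { α, β, γ, δ, ε }  = { α, γ, δ } ∪ { β, δ, ε }
  { β, γ, δ, ε, ζ }  = { γ, δ, ζ } ∪ { β, δ, ε }
  |family| = 14
Iteration 2: 8 new —
  { α }  = S∖{ β, γ, δ, ε, ζ }
  { ζ }  = S∖{ α, β, γ, δ, ε }
  { α, ζ }  = S∖{ β, γ, δ, ε }
  { β, ε }  = S∖{ α, γ, δ, ζ }
  { α, β, δ, ε }  = { α, β, ε } ∪ { β, δ, ε }
  { β, δ, ε, ζ }  = { β, ε, ζ } ∪ { β, δ, ε }
  { α, β, γ, ε, ζ }  = { α, γ, ζ } ∪ { β, ε, ζ }
  { α, β, δ, ε, ζ }  = { β, δ, ε } ∪ { α, β, ε, ζ }
  |family| = 22
Iteration 3. New:
  { γ }  = S∖{ α, β, δ, ε, ζ }
  { δ }  = S∖{ α, β, γ, ε, ζ }
  { α, γ }  = S∖{ β, δ, ε, ζ }
  { γ, ζ }  = S∖{ α, β, δ, ε }
  |family| = 26
Iteration 4: +6 →
  { α, δ }  = { α } ∪ { δ }
  { δ, ζ }  = { ζ } ∪ { δ }
  { α, δ, ζ }  = { α, ζ } ∪ { δ }
  { β, γ, ε }  = { β, ε } ∪ { γ }
  { α, β, γ, ε }  = { β, ε } ∪ { α, γ }
  { β, γ, ε, ζ }  = { β, ε } ∪ { γ, ζ }
  |family| = 32
After Iteration 5 the family is unchanged; done.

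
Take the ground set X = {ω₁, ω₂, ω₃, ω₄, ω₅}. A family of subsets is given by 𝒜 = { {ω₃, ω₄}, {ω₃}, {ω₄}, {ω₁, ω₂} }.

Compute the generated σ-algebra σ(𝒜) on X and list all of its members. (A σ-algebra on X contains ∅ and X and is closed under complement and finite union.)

|σ(𝒜)| = 16.  σ(𝒜) = { {}, {ω₃}, {ω₄}, {ω₅}, {ω₁, ω₂}, {ω₃, ω₄}, {ω₃, ω₅}, {ω₄, ω₅}, {ω₁, ω₂, ω₃}, {ω₁, ω₂, ω₄}, {ω₁, ω₂, ω₅}, {ω₃, ω₄, ω₅}, {ω₁, ω₂, ω₃, ω₄}, {ω₁, ω₂, ω₃, ω₅}, {ω₁, ω₂, ω₄, ω₅}, X }

Check:
Start: 𝒜 ∪ {∅, X} = { {}, {ω₃}, {ω₄}, {ω₁, ω₂}, {ω₃, ω₄}, X }.
Iteration 1: 7 new —
  {ω₁, ω₂, ω₃}  = {ω₃} ∪ {ω₁, ω₂}
  {ω₁, ω₂, ω₄}  = {ω₁, ω₂} ∪ {ω₄}
  {ω₁, ω₂, ω₅}  = complement {ω₃, ω₄}
  {ω₃, ω₄, ω₅}  = complement {ω₁, ω₂}
  {ω₁, ω₂, ω₃, ω₄}  = {ω₃, ω₄} ∪ {ω₁, ω₂}
  {ω₁, ω₂, ω₃, ω₅}  = complement {ω₄}
  {ω₁, ω₂, ω₄, ω₅}  = complement {ω₃}
  |family| = 13
Iteration 2. New:
  {ω₅}  = complement {ω₁, ω₂, ω₃, ω₄}
  {ω₃, ω₅}  = complement {ω₁, ω₂, ω₄}
  {ω₄, ω₅}  = complement {ω₁, ω₂, ω₃}
  |family| = 16
After Iteration 3 the family is unchanged; done.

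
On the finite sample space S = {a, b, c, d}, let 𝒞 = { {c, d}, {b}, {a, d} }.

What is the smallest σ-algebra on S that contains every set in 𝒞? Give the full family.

Take S₀ = 𝒞 ∪ {∅, S} = { {}, {b}, {a, d}, {c, d}, S }.
Iteration 1: +5 →
  {a, b}  = ᶜ of {c, d}
  {b, c}  = ᶜ of {a, d}
  {a, b, d}  = {a, d} ∪ {b}
  {a, c, d}  = ᶜ of {b}
  {b, c, d}  = {c, d} ∪ {b}
  |family| = 10
Iteration 2 adds 3:
  {a}  = ᶜ of {b, c, d}
  {c}  = ᶜ of {a, b, d}
  {a, b, c}  = {a, b} ∪ {b, c}
  |family| = 13
Iteration 3 (2 new):
  {d}  = ᶜ of {a, b, c}
  {a, c}  = {c} ∪ {a}
  |family| = 15
Iteration 4. New:
  {b, d}  = ᶜ of {a, c}
  |family| = 16
Iteration 5: stable.

|σ(𝒞)| = 16.  σ(𝒞) = { {}, {a}, {b}, {c}, {d}, {a, b}, {a, c}, {a, d}, {b, c}, {b, d}, {c, d}, {a, b, c}, {a, b, d}, {a, c, d}, {b, c, d}, S }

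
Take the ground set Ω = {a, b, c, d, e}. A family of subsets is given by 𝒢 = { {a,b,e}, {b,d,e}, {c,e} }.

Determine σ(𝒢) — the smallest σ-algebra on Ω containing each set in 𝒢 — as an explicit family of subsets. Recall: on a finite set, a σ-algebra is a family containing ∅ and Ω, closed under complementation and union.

σ(𝒢) (32 sets): { {}, {a}, {b}, {c}, {d}, {e}, {a,b}, {a,c}, {a,d}, {a,e}, {b,c}, {b,d}, {b,e}, {c,d}, {c,e}, {d,e}, {a,b,c}, {a,b,d}, {a,b,e}, {a,c,d}, {a,c,e}, {a,d,e}, {b,c,d}, {b,c,e}, {b,d,e}, {c,d,e}, {a,b,c,d}, {a,b,c,e}, {a,b,d,e}, {a,c,d,e}, {b,c,d,e}, Ω }

Derivation:
Take S₀ = 𝒢 ∪ {∅, Ω} = { {}, {c,e}, {a,b,e}, {b,d,e}, Ω }.
Step 1 adds 6:
  {a,c}  = {b,d,e}ᶜ
  {c,d}  = {a,b,e}ᶜ
  {a,b,d}  = {c,e}ᶜ
  {a,b,c,e}  = {a,b,e} ∪ {c,e}
  {a,b,d,e}  = {a,b,e} ∪ {b,d,e}
  {b,c,d,e}  = {c,e} ∪ {b,d,e}
Step 2: 7 new —
  {a}  = {b,c,d,e}ᶜ
  {c}  = {a,b,d,e}ᶜ
  {d}  = {a,b,c,e}ᶜ
  {a,c,d}  = {c,d} ∪ {a,c}
  {a,c,e}  = {a,c} ∪ {c,e}
  {c,d,e}  = {c,d} ∪ {c,e}
  {a,b,c,d}  = {c,d} ∪ {a,b,d}
Step 3. New:
  {e}  = {a,b,c,d}ᶜ
  {a,b}  = {c,d,e}ᶜ
  {a,d}  = {d} ∪ {a}
  {b,d}  = {a,c,e}ᶜ
  {b,e}  = {a,c,d}ᶜ
  {a,c,d,e}  = {c,d,e} ∪ {a,c,d}
Step 4 (7 new):
  {b}  = {a,c,d,e}ᶜ
  {a,e}  = {e} ∪ {a}
  {d,e}  = {e} ∪ {d}
  {a,b,c}  = {a,b} ∪ {c}
  {a,d,e}  = {e} ∪ {a,d}
  {b,c,d}  = {c,d} ∪ {b,d}
  {b,c,e}  = {a,d}ᶜ
Step 5 adds 1:
  {b,c}  = {a,d,e}ᶜ
Step 6: closed — nothing new.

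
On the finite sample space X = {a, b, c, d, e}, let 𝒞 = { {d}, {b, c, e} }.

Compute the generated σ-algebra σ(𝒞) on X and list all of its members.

Initial family (4 sets): { ∅, {d}, {b, c, e}, X }.
Round 1 (3 new):
  {a, d}  = complement {b, c, e}
  {a, b, c, e}  = complement {d}
  {b, c, d, e}  = {d} ∪ {b, c, e}
  [7 total]
Round 2. New:
  {a}  = complement {b, c, d, e}
  [8 total]
Round 3 adds nothing — fixpoint reached.

|σ(𝒞)| = 8.  σ(𝒞) = { ∅, {a}, {d}, {a, d}, {b, c, e}, {a, b, c, e}, {b, c, d, e}, X }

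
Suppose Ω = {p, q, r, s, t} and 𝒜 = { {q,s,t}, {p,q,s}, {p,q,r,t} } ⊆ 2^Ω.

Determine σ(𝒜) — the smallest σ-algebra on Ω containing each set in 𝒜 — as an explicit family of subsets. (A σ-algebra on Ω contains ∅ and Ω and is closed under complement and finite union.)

Take S₀ = 𝒜 ∪ {∅, Ω} = { {}, {p,q,s}, {q,s,t}, {p,q,r,t}, Ω }.
Iteration 1 adds 4:
  {s}  = ᶜ of {p,q,r,t}
  {p,r}  = ᶜ of {q,s,t}
  {r,t}  = ᶜ of {p,q,s}
  {p,q,s,t}  = {p,q,s} ∪ {q,s,t}
  (now 9)
Iteration 2 (6 new):
  {r}  = ᶜ of {p,q,s,t}
  {p,r,s}  = {p,r} ∪ {s}
  {p,r,t}  = {p,r} ∪ {r,t}
  {r,s,t}  = {s} ∪ {r,t}
  {p,q,r,s}  = {p,q,s} ∪ {p,r}
  {q,r,s,t}  = {r,t} ∪ {q,s,t}
  (now 15)
Iteration 3. New:
  {p}  = ᶜ of {q,r,s,t}
  {t}  = ᶜ of {p,q,r,s}
  {p,q}  = ᶜ of {r,s,t}
  {q,s}  = ᶜ of {p,r,t}
  {q,t}  = ᶜ of {p,r,s}
  {r,s}  = {r} ∪ {s}
  {p,r,s,t}  = {r,s,t} ∪ {p,r,s}
  (now 22)
Iteration 4 (8 new):
  {q}  = ᶜ of {p,r,s,t}
  {p,s}  = {s} ∪ {p}
  {p,t}  = {t} ∪ {p}
  {s,t}  = {t} ∪ {s}
  {p,q,r}  = {p,r} ∪ {p,q}
  {p,q,t}  = ᶜ of {r,s}
  {q,r,s}  = {r,s} ∪ {q,s}
  {q,r,t}  = {q,t} ∪ {r,t}
  (now 30)
Iteration 5. New:
  {q,r}  = {q} ∪ {r}
  {p,s,t}  = {t} ∪ {p,s}
  (now 32)
Iteration 6: already closed under ᶜ and ∪.

σ(𝒜) = { {}, {p}, {q}, {r}, {s}, {t}, {p,q}, {p,r}, {p,s}, {p,t}, {q,r}, {q,s}, {q,t}, {r,s}, {r,t}, {s,t}, {p,q,r}, {p,q,s}, {p,q,t}, {p,r,s}, {p,r,t}, {p,s,t}, {q,r,s}, {q,r,t}, {q,s,t}, {r,s,t}, {p,q,r,s}, {p,q,r,t}, {p,q,s,t}, {p,r,s,t}, {q,r,s,t}, Ω }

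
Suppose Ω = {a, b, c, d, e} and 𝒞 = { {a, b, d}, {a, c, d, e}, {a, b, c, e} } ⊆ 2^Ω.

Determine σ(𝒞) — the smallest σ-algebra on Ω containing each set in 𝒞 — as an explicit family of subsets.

Take S₀ = 𝒞 ∪ {∅, Ω} = { {}, {a, b, d}, {a, b, c, e}, {a, c, d, e}, Ω }.
Pass 1 (3 new):
  {b}  = Ω∖{a, c, d, e}
  {d}  = Ω∖{a, b, c, e}
  {c, e}  = Ω∖{a, b, d}
  [8 total]
Pass 2: 3 new —
  {b, d}  = {d} ∪ {b}
  {b, c, e}  = {b} ∪ {c, e}
  {c, d, e}  = {d} ∪ {c, e}
  [11 total]
Pass 3: +4 →
  {a, b}  = Ω∖{c, d, e}
  {a, d}  = Ω∖{b, c, e}
  {a, c, e}  = Ω∖{b, d}
  {b, c, d, e}  = {c, d, e} ∪ {b, c, e}
  [15 total]
Pass 4: 1 new —
  {a}  = Ω∖{b, c, d, e}
  [16 total]
Pass 5: no new sets; the family is a σ-algebra.

Hence σ(𝒞) has 16 members: { {}, {a}, {b}, {d}, {a, b}, {a, d}, {b, d}, {c, e}, {a, b, d}, {a, c, e}, {b, c, e}, {c, d, e}, {a, b, c, e}, {a, c, d, e}, {b, c, d, e}, Ω }.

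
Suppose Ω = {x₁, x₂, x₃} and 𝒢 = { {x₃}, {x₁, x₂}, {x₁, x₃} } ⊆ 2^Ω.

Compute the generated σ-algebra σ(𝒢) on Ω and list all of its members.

σ(𝒢) = { ∅, {x₁}, {x₂}, {x₃}, {x₁, x₂}, {x₁, x₃}, {x₂, x₃}, Ω }

Working:
Start: 𝒢 ∪ {∅, Ω} = { ∅, {x₃}, {x₁, x₂}, {x₁, x₃}, Ω }.
Round 1. New:
  {x₂}  = complement {x₁, x₃}
  |family| = 6
Round 2 (1 new):
  {x₂, x₃}  = {x₃} ∪ {x₂}
  |family| = 7
Round 3 (1 new):
  {x₁}  = complement {x₂, x₃}
  |family| = 8
Round 4: stable.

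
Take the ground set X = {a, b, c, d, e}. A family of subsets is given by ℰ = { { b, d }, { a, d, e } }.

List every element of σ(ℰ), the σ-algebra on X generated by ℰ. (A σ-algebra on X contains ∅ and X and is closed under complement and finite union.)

Answer: σ(ℰ) = { {}, { b }, { c }, { d }, { a, e }, { b, c }, { b, d }, { c, d }, { a, b, e }, { a, c, e }, { a, d, e }, { b, c, d }, { a, b, c, e }, { a, b, d, e }, { a, c, d, e }, X }

Trace:
Initial family (4 sets): { {}, { b, d }, { a, d, e }, X }.
Pass 1: 3 new —
  { b, c }  = ᶜ of { a, d, e }
  { a, c, e }  = ᶜ of { b, d }
  { a, b, d, e }  = { b, d } ∪ { a, d, e }
  [7 total]
Pass 2: 4 new —
  { c }  = ᶜ of { a, b, d, e }
  { b, c, d }  = { b, c } ∪ { b, d }
  { a, b, c, e }  = { b, c } ∪ { a, c, e }
  { a, c, d, e }  = { a, d, e } ∪ { a, c, e }
  [11 total]
Pass 3: 3 new —
  { b }  = ᶜ of { a, c, d, e }
  { d }  = ᶜ of { a, b, c, e }
  { a, e }  = ᶜ of { b, c, d }
  [14 total]
Pass 4: +2 →
  { c, d }  = { c } ∪ { d }
  { a, b, e }  = { a, e } ∪ { b }
  [16 total]
Pass 5: closed — nothing new.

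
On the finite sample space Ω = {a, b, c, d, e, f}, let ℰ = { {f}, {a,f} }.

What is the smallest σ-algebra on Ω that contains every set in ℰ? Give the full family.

Begin from { {}, {f}, {a,f}, Ω } (that is, ℰ plus ∅ and Ω).
Iteration 1 (2 new):
  {b,c,d,e}  = Ω∖{a,f}
  {a,b,c,d,e}  = Ω∖{f}
  [6 total]
Iteration 2. New:
  {b,c,d,e,f}  = {b,c,d,e} ∪ {f}
  [7 total]
Iteration 3: +1 →
  {a}  = Ω∖{b,c,d,e,f}
  [8 total]
Iteration 4 adds nothing — fixpoint reached.

Hence σ(ℰ) has 8 members: { {}, {a}, {f}, {a,f}, {b,c,d,e}, {a,b,c,d,e}, {b,c,d,e,f}, Ω }.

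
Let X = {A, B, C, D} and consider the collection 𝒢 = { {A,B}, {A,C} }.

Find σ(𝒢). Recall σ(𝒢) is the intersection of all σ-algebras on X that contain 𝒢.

σ(𝒢) (16 sets): { {}, {A}, {B}, {C}, {D}, {A,B}, {A,C}, {A,D}, {B,C}, {B,D}, {C,D}, {A,B,C}, {A,B,D}, {A,C,D}, {B,C,D}, X }

Trace:
Seed the family with 𝒢 together with ∅ and X: { {}, {A,B}, {A,C}, X }.
Step 1 adds 3:
  {B,D}  = complement {A,C}
  {C,D}  = complement {A,B}
  {A,B,C}  = {A,B} ∪ {A,C}
  (now 7)
Step 2: 4 new —
  {D}  = complement {A,B,C}
  {A,B,D}  = {A,B} ∪ {B,D}
  {A,C,D}  = {C,D} ∪ {A,C}
  {B,C,D}  = {C,D} ∪ {B,D}
  (now 11)
Step 3 adds 3:
  {A}  = complement {B,C,D}
  {B}  = complement {A,C,D}
  {C}  = complement {A,B,D}
  (now 14)
Step 4 adds 2:
  {A,D}  = {D} ∪ {A}
  {B,C}  = {C} ∪ {B}
  (now 16)
Step 5: stable.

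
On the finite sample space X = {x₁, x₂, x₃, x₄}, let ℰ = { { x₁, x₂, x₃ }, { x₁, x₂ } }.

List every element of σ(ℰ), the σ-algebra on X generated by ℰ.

Initial family (4 sets): { ∅, { x₁, x₂ }, { x₁, x₂, x₃ }, X }.
Iteration 1 adds 2:
  { x₄ }  = ᶜ of { x₁, x₂, x₃ }
  { x₃, x₄ }  = ᶜ of { x₁, x₂ }
  — 6 sets.
Iteration 2 (1 new):
  { x₁, x₂, x₄ }  = { x₁, x₂ } ∪ { x₄ }
  — 7 sets.
Iteration 3 adds 1:
  { x₃ }  = ᶜ of { x₁, x₂, x₄ }
  — 8 sets.
Iteration 4: stable.

Hence σ(ℰ) has 8 members: { ∅, { x₃ }, { x₄ }, { x₁, x₂ }, { x₃, x₄ }, { x₁, x₂, x₃ }, { x₁, x₂, x₄ }, X }.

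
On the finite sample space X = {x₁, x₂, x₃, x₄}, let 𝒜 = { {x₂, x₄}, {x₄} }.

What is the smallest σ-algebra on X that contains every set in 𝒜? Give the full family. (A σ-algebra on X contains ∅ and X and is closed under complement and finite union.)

Begin from { ∅, {x₄}, {x₂, x₄}, X } (that is, 𝒜 plus ∅ and X).
Round 1: +2 →
  {x₁, x₃}  = ᶜ of {x₂, x₄}
  {x₁, x₂, x₃}  = ᶜ of {x₄}
Round 2: 1 new —
  {x₁, x₃, x₄}  = {x₁, x₃} ∪ {x₄}
Round 3: +1 →
  {x₂}  = ᶜ of {x₁, x₃, x₄}
After Round 4 the family is unchanged; done.

Hence σ(𝒜) has 8 members: { ∅, {x₂}, {x₄}, {x₁, x₃}, {x₂, x₄}, {x₁, x₂, x₃}, {x₁, x₃, x₄}, X }.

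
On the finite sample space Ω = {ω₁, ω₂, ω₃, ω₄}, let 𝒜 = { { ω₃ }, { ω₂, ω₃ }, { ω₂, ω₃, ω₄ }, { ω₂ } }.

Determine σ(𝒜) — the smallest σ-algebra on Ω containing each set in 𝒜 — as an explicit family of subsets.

Seed the family with 𝒜 together with ∅ and Ω: { {}, { ω₂ }, { ω₃ }, { ω₂, ω₃ }, { ω₂, ω₃, ω₄ }, Ω }.
Round 1: +4 →
  { ω₁ }  = ᶜ of { ω₂, ω₃, ω₄ }
  { ω₁, ω₄ }  = ᶜ of { ω₂, ω₃ }
  { ω₁, ω₂, ω₄ }  = ᶜ of { ω₃ }
  { ω₁, ω₃, ω₄ }  = ᶜ of { ω₂ }
Round 2: +3 →
  { ω₁, ω₂ }  = { ω₂ } ∪ { ω₁ }
  { ω₁, ω₃ }  = { ω₃ } ∪ { ω₁ }
  { ω₁, ω₂, ω₃ }  = { ω₂, ω₃ } ∪ { ω₁ }
Round 3: +3 →
  { ω₄ }  = ᶜ of { ω₁, ω₂, ω₃ }
  { ω₂, ω₄ }  = ᶜ of { ω₁, ω₃ }
  { ω₃, ω₄ }  = ᶜ of { ω₁, ω₂ }
Round 4: stable.

Hence σ(𝒜) has 16 members: { {}, { ω₁ }, { ω₂ }, { ω₃ }, { ω₄ }, { ω₁, ω₂ }, { ω₁, ω₃ }, { ω₁, ω₄ }, { ω₂, ω₃ }, { ω₂, ω₄ }, { ω₃, ω₄ }, { ω₁, ω₂, ω₃ }, { ω₁, ω₂, ω₄ }, { ω₁, ω₃, ω₄ }, { ω₂, ω₃, ω₄ }, Ω }.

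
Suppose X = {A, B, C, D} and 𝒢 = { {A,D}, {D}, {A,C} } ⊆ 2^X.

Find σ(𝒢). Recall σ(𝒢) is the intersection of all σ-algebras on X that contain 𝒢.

Begin from { ∅, {D}, {A,C}, {A,D}, X } (that is, 𝒢 plus ∅ and X).
Step 1. New:
  {B,C}  = ᶜ of {A,D}
  {B,D}  = ᶜ of {A,C}
  {A,B,C}  = ᶜ of {D}
  {A,C,D}  = {A,D} ∪ {A,C}
  [9 total]
Step 2 adds 3:
  {B}  = ᶜ of {A,C,D}
  {A,B,D}  = {A,D} ∪ {B,D}
  {B,C,D}  = {B,C} ∪ {D}
  [12 total]
Step 3 (2 new):
  {A}  = ᶜ of {B,C,D}
  {C}  = ᶜ of {A,B,D}
  [14 total]
Step 4 (2 new):
  {A,B}  = {B} ∪ {A}
  {C,D}  = {C} ∪ {D}
  [16 total]
Step 5: stable.

|σ(𝒢)| = 16.  σ(𝒢) = { ∅, {A}, {B}, {C}, {D}, {A,B}, {A,C}, {A,D}, {B,C}, {B,D}, {C,D}, {A,B,C}, {A,B,D}, {A,C,D}, {B,C,D}, X }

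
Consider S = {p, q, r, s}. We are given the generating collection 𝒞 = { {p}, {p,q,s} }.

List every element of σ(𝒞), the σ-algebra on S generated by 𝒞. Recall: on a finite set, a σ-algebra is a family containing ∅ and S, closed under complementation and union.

Initial family (4 sets): { {}, {p}, {p,q,s}, S }.
Pass 1: +2 →
  {r}  = {p,q,s}ᶜ
  {q,r,s}  = {p}ᶜ
  — 6 sets.
Pass 2: +1 →
  {p,r}  = {r} ∪ {p}
  — 7 sets.
Pass 3 adds 1:
  {q,s}  = {p,r}ᶜ
  — 8 sets.
After Pass 4 the family is unchanged; done.

|σ(𝒞)| = 8.  σ(𝒞) = { {}, {p}, {r}, {p,r}, {q,s}, {p,q,s}, {q,r,s}, S }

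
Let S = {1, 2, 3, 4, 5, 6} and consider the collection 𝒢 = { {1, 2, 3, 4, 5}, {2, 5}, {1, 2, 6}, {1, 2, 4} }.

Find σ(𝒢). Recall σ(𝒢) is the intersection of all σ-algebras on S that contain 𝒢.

Start: 𝒢 ∪ {∅, S} = { {}, {2, 5}, {1, 2, 4}, {1, 2, 6}, {1, 2, 3, 4, 5}, S }.
Iteration 1: +7 →
  {6}  = S∖{1, 2, 3, 4, 5}
  {3, 4, 5}  = S∖{1, 2, 6}
  {3, 5, 6}  = S∖{1, 2, 4}
  {1, 2, 4, 5}  = {2, 5} ∪ {1, 2, 4}
  {1, 2, 4, 6}  = {1, 2, 6} ∪ {1, 2, 4}
  {1, 2, 5, 6}  = {2, 5} ∪ {1, 2, 6}
  {1, 3, 4, 6}  = S∖{2, 5}
  [13 total]
Iteration 2: +11 →
  {3, 4}  = S∖{1, 2, 5, 6}
  {3, 5}  = S∖{1, 2, 4, 6}
  {3, 6}  = S∖{1, 2, 4, 5}
  {2, 5, 6}  = {2, 5} ∪ {6}
  {2, 3, 4, 5}  = {2, 5} ∪ {3, 4, 5}
  {2, 3, 5, 6}  = {2, 5} ∪ {3, 5, 6}
  {3, 4, 5, 6}  = {3, 4, 5} ∪ {6}
  {1, 2, 3, 4, 6}  = {1, 2, 4, 6} ∪ {1, 3, 4, 6}
  {1, 2, 3, 5, 6}  = {3, 5, 6} ∪ {1, 2, 6}
  {1, 2, 4, 5, 6}  = {2, 5} ∪ {1, 2, 4, 6}
  {1, 3, 4, 5, 6}  = {3, 4, 5} ∪ {1, 3, 4, 6}
  [24 total]
Iteration 3 (13 new):
  {2}  = S∖{1, 3, 4, 5, 6}
  {3}  = S∖{1, 2, 4, 5, 6}
  {4}  = S∖{1, 2, 3, 5, 6}
  {5}  = S∖{1, 2, 3, 4, 6}
  {1, 2}  = S∖{3, 4, 5, 6}
  {1, 4}  = S∖{2, 3, 5, 6}
  {1, 6}  = S∖{2, 3, 4, 5}
  {1, 3, 4}  = S∖{2, 5, 6}
  {2, 3, 5}  = {2, 5} ∪ {3, 5}
  {3, 4, 6}  = {3, 4} ∪ {6}
  {1, 2, 3, 4}  = {3, 4} ∪ {1, 2, 4}
  {1, 2, 3, 6}  = {3, 6} ∪ {1, 2, 6}
  {2, 3, 4, 5, 6}  = {2, 5} ∪ {3, 4, 5, 6}
  [37 total]
Iteration 4: +21 →
  {1}  = S∖{2, 3, 4, 5, 6}
  {2, 3}  = {2} ∪ {3}
  {2, 4}  = {2} ∪ {4}
  {2, 6}  = {2} ∪ {6}
  {4, 5}  = S∖{1, 2, 3, 6}
  {4, 6}  = {6} ∪ {4}
  {5, 6}  = S∖{1, 2, 3, 4}
  {1, 2, 3}  = {1, 2} ∪ {3}
  {1, 2, 5}  = S∖{3, 4, 6}
  {1, 3, 6}  = {1, 6} ∪ {3}
  {1, 4, 5}  = {5} ∪ {1, 4}
  {1, 4, 6}  = S∖{2, 3, 5}
  {1, 5, 6}  = {1, 6} ∪ {5}
  {2, 3, 4}  = {3, 4} ∪ {2}
  {2, 3, 6}  = {2} ∪ {3, 6}
  {2, 4, 5}  = {2, 5} ∪ {4}
  {1, 2, 3, 5}  = {1, 2} ∪ {2, 3, 5}
  {1, 3, 4, 5}  = {3, 4, 5} ∪ {1, 3, 4}
  {1, 3, 5, 6}  = {1, 6} ∪ {3, 5, 6}
  {2, 3, 4, 6}  = {2} ∪ {3, 4, 6}
  {2, 4, 5, 6}  = {2, 5, 6} ∪ {4}
  [58 total]
Iteration 5. New:
  {1, 3}  = S∖{2, 4, 5, 6}
  {1, 5}  = S∖{2, 3, 4, 6}
  {1, 3, 5}  = {3, 5} ∪ {1}
  {2, 4, 6}  = {2} ∪ {4, 6}
  {4, 5, 6}  = S∖{1, 2, 3}
  {1, 4, 5, 6}  = S∖{2, 3}
  [64 total]
Iteration 6: already closed under ᶜ and ∪.

Therefore σ(𝒢) = { {}, {1}, {2}, {3}, {4}, {5}, {6}, {1, 2}, {1, 3}, {1, 4}, {1, 5}, {1, 6}, {2, 3}, {2, 4}, {2, 5}, {2, 6}, {3, 4}, {3, 5}, {3, 6}, {4, 5}, {4, 6}, {5, 6}, {1, 2, 3}, {1, 2, 4}, {1, 2, 5}, {1, 2, 6}, {1, 3, 4}, {1, 3, 5}, {1, 3, 6}, {1, 4, 5}, {1, 4, 6}, {1, 5, 6}, {2, 3, 4}, {2, 3, 5}, {2, 3, 6}, {2, 4, 5}, {2, 4, 6}, {2, 5, 6}, {3, 4, 5}, {3, 4, 6}, {3, 5, 6}, {4, 5, 6}, {1, 2, 3, 4}, {1, 2, 3, 5}, {1, 2, 3, 6}, {1, 2, 4, 5}, {1, 2, 4, 6}, {1, 2, 5, 6}, {1, 3, 4, 5}, {1, 3, 4, 6}, {1, 3, 5, 6}, {1, 4, 5, 6}, {2, 3, 4, 5}, {2, 3, 4, 6}, {2, 3, 5, 6}, {2, 4, 5, 6}, {3, 4, 5, 6}, {1, 2, 3, 4, 5}, {1, 2, 3, 4, 6}, {1, 2, 3, 5, 6}, {1, 2, 4, 5, 6}, {1, 3, 4, 5, 6}, {2, 3, 4, 5, 6}, S } (|σ(𝒢)| = 64).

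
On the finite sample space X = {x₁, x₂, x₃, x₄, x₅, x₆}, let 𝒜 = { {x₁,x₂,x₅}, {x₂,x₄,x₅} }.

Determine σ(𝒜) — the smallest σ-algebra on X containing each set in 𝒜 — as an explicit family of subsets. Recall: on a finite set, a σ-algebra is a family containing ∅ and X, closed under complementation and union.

Initial family (4 sets): { ∅, {x₁,x₂,x₅}, {x₂,x₄,x₅}, X }.
Pass 1: +3 →
  {x₁,x₃,x₆}  = ᶜ of {x₂,x₄,x₅}
  {x₃,x₄,x₆}  = ᶜ of {x₁,x₂,x₅}
  {x₁,x₂,x₄,x₅}  = {x₁,x₂,x₅} ∪ {x₂,x₄,x₅}
Pass 2. New:
  {x₃,x₆}  = ᶜ of {x₁,x₂,x₄,x₅}
  {x₁,x₃,x₄,x₆}  = {x₁,x₃,x₆} ∪ {x₃,x₄,x₆}
  {x₁,x₂,x₃,x₅,x₆}  = {x₁,x₂,x₅} ∪ {x₁,x₃,x₆}
  {x₂,x₃,x₄,x₅,x₆}  = {x₃,x₄,x₆} ∪ {x₂,x₄,x₅}
Pass 3: 3 new —
  {x₁}  = ᶜ of {x₂,x₃,x₄,x₅,x₆}
  {x₄}  = ᶜ of {x₁,x₂,x₃,x₅,x₆}
  {x₂,x₅}  = ᶜ of {x₁,x₃,x₄,x₆}
Pass 4: +2 →
  {x₁,x₄}  = {x₁} ∪ {x₄}
  {x₂,x₃,x₅,x₆}  = {x₂,x₅} ∪ {x₃,x₆}
Pass 5: no new sets; the family is a σ-algebra.

Hence σ(𝒜) has 16 members: { ∅, {x₁}, {x₄}, {x₁,x₄}, {x₂,x₅}, {x₃,x₆}, {x₁,x₂,x₅}, {x₁,x₃,x₆}, {x₂,x₄,x₅}, {x₃,x₄,x₆}, {x₁,x₂,x₄,x₅}, {x₁,x₃,x₄,x₆}, {x₂,x₃,x₅,x₆}, {x₁,x₂,x₃,x₅,x₆}, {x₂,x₃,x₄,x₅,x₆}, X }.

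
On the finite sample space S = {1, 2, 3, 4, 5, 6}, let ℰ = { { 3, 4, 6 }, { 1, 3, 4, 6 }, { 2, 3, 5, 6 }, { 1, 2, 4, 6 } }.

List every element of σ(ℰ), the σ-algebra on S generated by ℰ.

Seed the family with ℰ together with ∅ and S: { {  }, { 3, 4, 6 }, { 1, 2, 4, 6 }, { 1, 3, 4, 6 }, { 2, 3, 5, 6 }, S }.
Pass 1 (6 new):
  { 1, 4 }  = ᶜ of { 2, 3, 5, 6 }
  { 2, 5 }  = ᶜ of { 1, 3, 4, 6 }
  { 3, 5 }  = ᶜ of { 1, 2, 4, 6 }
  { 1, 2, 5 }  = ᶜ of { 3, 4, 6 }
  { 1, 2, 3, 4, 6 }  = { 1, 2, 4, 6 } ∪ { 1, 3, 4, 6 }
  { 2, 3, 4, 5, 6 }  = { 3, 4, 6 } ∪ { 2, 3, 5, 6 }
  (now 12)
Pass 2 (10 new):
  { 1 }  = ᶜ of { 2, 3, 4, 5, 6 }
  { 5 }  = ᶜ of { 1, 2, 3, 4, 6 }
  { 2, 3, 5 }  = { 2, 5 } ∪ { 3, 5 }
  { 1, 2, 3, 5 }  = { 1, 2, 5 } ∪ { 3, 5 }
  { 1, 2, 4, 5 }  = { 2, 5 } ∪ { 1, 4 }
  { 1, 3, 4, 5 }  = { 1, 4 } ∪ { 3, 5 }
  { 3, 4, 5, 6 }  = { 3, 5 } ∪ { 3, 4, 6 }
  { 1, 2, 3, 5, 6 }  = { 1, 2, 5 } ∪ { 2, 3, 5, 6 }
  { 1, 2, 4, 5, 6 }  = { 2, 5 } ∪ { 1, 2, 4, 6 }
  { 1, 3, 4, 5, 6 }  = { 1, 3, 4, 6 } ∪ { 3, 5 }
  (now 22)
Pass 3: +12 →
  { 2 }  = ᶜ of { 1, 3, 4, 5, 6 }
  { 3 }  = ᶜ of { 1, 2, 4, 5, 6 }
  { 4 }  = ᶜ of { 1, 2, 3, 5, 6 }
  { 1, 2 }  = ᶜ of { 3, 4, 5, 6 }
  { 1, 5 }  = { 5 } ∪ { 1 }
  { 2, 6 }  = ᶜ of { 1, 3, 4, 5 }
  { 3, 6 }  = ᶜ of { 1, 2, 4, 5 }
  { 4, 6 }  = ᶜ of { 1, 2, 3, 5 }
  { 1, 3, 5 }  = { 3, 5 } ∪ { 1 }
  { 1, 4, 5 }  = { 1, 4 } ∪ { 5 }
  { 1, 4, 6 }  = ᶜ of { 2, 3, 5 }
  { 1, 2, 3, 4, 5 }  = { 2, 5 } ∪ { 1, 3, 4, 5 }
  (now 34)
Pass 4. New:
  { 6 }  = ᶜ of { 1, 2, 3, 4, 5 }
  { 1, 3 }  = { 1 } ∪ { 3 }
  { 2, 3 }  = { 2 } ∪ { 3 }
  { 2, 4 }  = { 2 } ∪ { 4 }
  { 3, 4 }  = { 3 } ∪ { 4 }
  { 4, 5 }  = { 5 } ∪ { 4 }
  { 1, 2, 3 }  = { 1, 2 } ∪ { 3 }
  { 1, 2, 4 }  = { 1, 2 } ∪ { 1, 4 }
  { 1, 2, 6 }  = { 1, 2 } ∪ { 2, 6 }
  { 1, 3, 4 }  = { 3 } ∪ { 1, 4 }
  { 1, 3, 6 }  = { 1 } ∪ { 3, 6 }
  { 2, 3, 6 }  = ᶜ of { 1, 4, 5 }
  { 2, 4, 5 }  = { 2, 5 } ∪ { 4 }
  { 2, 4, 6 }  = ᶜ of { 1, 3, 5 }
  { 2, 5, 6 }  = { 2, 5 } ∪ { 2, 6 }
  { 3, 4, 5 }  = { 3, 5 } ∪ { 4 }
  { 3, 5, 6 }  = { 5 } ∪ { 3, 6 }
  { 4, 5, 6 }  = { 5 } ∪ { 4, 6 }
  { 1, 2, 3, 6 }  = { 1, 2 } ∪ { 3, 6 }
  { 1, 2, 5, 6 }  = { 2, 6 } ∪ { 1, 2, 5 }
  { 1, 3, 5, 6 }  = { 1, 3, 5 } ∪ { 3, 6 }
  { 1, 4, 5, 6 }  = { 1, 4, 5 } ∪ { 1, 4, 6 }
  { 2, 3, 4, 5 }  = { 2, 3, 5 } ∪ { 4 }
  { 2, 3, 4, 6 }  = ᶜ of { 1, 5 }
  { 2, 4, 5, 6 }  = { 2, 5 } ∪ { 4, 6 }
  (now 59)
Pass 5: 5 new —
  { 1, 6 }  = ᶜ of { 2, 3, 4, 5 }
  { 5, 6 }  = { 6 } ∪ { 5 }
  { 1, 5, 6 }  = { 1, 5 } ∪ { 6 }
  { 2, 3, 4 }  = { 3, 4 } ∪ { 2 }
  { 1, 2, 3, 4 }  = { 3, 4 } ∪ { 1, 2, 3 }
  (now 64)
Pass 6 adds nothing — fixpoint reached.

Hence σ(ℰ) has 64 members: { {  }, { 1 }, { 2 }, { 3 }, { 4 }, { 5 }, { 6 }, { 1, 2 }, { 1, 3 }, { 1, 4 }, { 1, 5 }, { 1, 6 }, { 2, 3 }, { 2, 4 }, { 2, 5 }, { 2, 6 }, { 3, 4 }, { 3, 5 }, { 3, 6 }, { 4, 5 }, { 4, 6 }, { 5, 6 }, { 1, 2, 3 }, { 1, 2, 4 }, { 1, 2, 5 }, { 1, 2, 6 }, { 1, 3, 4 }, { 1, 3, 5 }, { 1, 3, 6 }, { 1, 4, 5 }, { 1, 4, 6 }, { 1, 5, 6 }, { 2, 3, 4 }, { 2, 3, 5 }, { 2, 3, 6 }, { 2, 4, 5 }, { 2, 4, 6 }, { 2, 5, 6 }, { 3, 4, 5 }, { 3, 4, 6 }, { 3, 5, 6 }, { 4, 5, 6 }, { 1, 2, 3, 4 }, { 1, 2, 3, 5 }, { 1, 2, 3, 6 }, { 1, 2, 4, 5 }, { 1, 2, 4, 6 }, { 1, 2, 5, 6 }, { 1, 3, 4, 5 }, { 1, 3, 4, 6 }, { 1, 3, 5, 6 }, { 1, 4, 5, 6 }, { 2, 3, 4, 5 }, { 2, 3, 4, 6 }, { 2, 3, 5, 6 }, { 2, 4, 5, 6 }, { 3, 4, 5, 6 }, { 1, 2, 3, 4, 5 }, { 1, 2, 3, 4, 6 }, { 1, 2, 3, 5, 6 }, { 1, 2, 4, 5, 6 }, { 1, 3, 4, 5, 6 }, { 2, 3, 4, 5, 6 }, S }.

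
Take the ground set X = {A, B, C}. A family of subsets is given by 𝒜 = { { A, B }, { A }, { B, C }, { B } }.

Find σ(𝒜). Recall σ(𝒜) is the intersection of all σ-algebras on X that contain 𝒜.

|σ(𝒜)| = 8.  σ(𝒜) = { {  }, { A }, { B }, { C }, { A, B }, { A, C }, { B, C }, X }

Derivation:
Take S₀ = 𝒜 ∪ {∅, X} = { {  }, { A }, { B }, { A, B }, { B, C }, X }.
Pass 1. New:
  { C }  = X∖{ A, B }
  { A, C }  = X∖{ B }
  (now 8)
Pass 2: stable.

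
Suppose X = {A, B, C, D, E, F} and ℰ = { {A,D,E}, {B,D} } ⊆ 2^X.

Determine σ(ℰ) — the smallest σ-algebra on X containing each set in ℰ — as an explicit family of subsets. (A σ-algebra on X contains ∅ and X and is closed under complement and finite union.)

Start: ℰ ∪ {∅, X} = { {}, {B,D}, {A,D,E}, X }.
Pass 1: +3 →
  {B,C,F}  = ᶜ of {A,D,E}
  {A,B,D,E}  = {B,D} ∪ {A,D,E}
  {A,C,E,F}  = ᶜ of {B,D}
  (now 7)
Pass 2 (4 new):
  {C,F}  = ᶜ of {A,B,D,E}
  {B,C,D,F}  = {B,C,F} ∪ {B,D}
  {A,B,C,E,F}  = {A,C,E,F} ∪ {B,C,F}
  {A,C,D,E,F}  = {A,C,E,F} ∪ {A,D,E}
  (now 11)
Pass 3. New:
  {B}  = ᶜ of {A,C,D,E,F}
  {D}  = ᶜ of {A,B,C,E,F}
  {A,E}  = ᶜ of {B,C,D,F}
  (now 14)
Pass 4: 2 new —
  {A,B,E}  = {A,E} ∪ {B}
  {C,D,F}  = {C,F} ∪ {D}
  (now 16)
Pass 5: stable.

Therefore σ(ℰ) = { {}, {B}, {D}, {A,E}, {B,D}, {C,F}, {A,B,E}, {A,D,E}, {B,C,F}, {C,D,F}, {A,B,D,E}, {A,C,E,F}, {B,C,D,F}, {A,B,C,E,F}, {A,C,D,E,F}, X } (|σ(ℰ)| = 16).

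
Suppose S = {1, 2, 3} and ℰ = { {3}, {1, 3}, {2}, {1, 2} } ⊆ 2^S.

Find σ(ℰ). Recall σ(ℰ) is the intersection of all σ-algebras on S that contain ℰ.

Seed the family with ℰ together with ∅ and S: { {}, {2}, {3}, {1, 2}, {1, 3}, S }.
Step 1: 1 new —
  {2, 3}  = {3} ∪ {2}
Step 2: +1 →
  {1}  = ᶜ of {2, 3}
After Step 3 the family is unchanged; done.

|σ(ℰ)| = 8.  σ(ℰ) = { {}, {1}, {2}, {3}, {1, 2}, {1, 3}, {2, 3}, S }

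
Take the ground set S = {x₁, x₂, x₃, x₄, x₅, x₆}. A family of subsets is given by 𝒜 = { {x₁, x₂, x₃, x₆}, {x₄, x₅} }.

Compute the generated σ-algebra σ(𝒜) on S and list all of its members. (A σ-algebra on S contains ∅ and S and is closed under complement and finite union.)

Begin from { {}, {x₄, x₅}, {x₁, x₂, x₃, x₆}, S } (that is, 𝒜 plus ∅ and S).
After Pass 1 the family is unchanged; done.

σ(𝒜) = { {}, {x₄, x₅}, {x₁, x₂, x₃, x₆}, S }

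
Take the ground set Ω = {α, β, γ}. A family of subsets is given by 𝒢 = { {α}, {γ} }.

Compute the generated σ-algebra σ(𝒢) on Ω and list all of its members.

Answer: σ(𝒢) = { {}, {α}, {β}, {γ}, {α, β}, {α, γ}, {β, γ}, Ω }

Check:
Start: 𝒢 ∪ {∅, Ω} = { {}, {α}, {γ}, Ω }.
Step 1. New:
  {α, β}  = Ω∖{γ}
  {α, γ}  = {γ} ∪ {α}
  {β, γ}  = Ω∖{α}
Step 2 (1 new):
  {β}  = Ω∖{α, γ}
Step 3: closed — nothing new.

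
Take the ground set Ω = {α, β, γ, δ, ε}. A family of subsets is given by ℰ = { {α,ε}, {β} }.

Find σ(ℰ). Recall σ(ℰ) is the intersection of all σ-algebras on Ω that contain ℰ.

|σ(ℰ)| = 8.  σ(ℰ) = { ∅, {β}, {α,ε}, {γ,δ}, {α,β,ε}, {β,γ,δ}, {α,γ,δ,ε}, Ω }

Check:
Start: ℰ ∪ {∅, Ω} = { ∅, {β}, {α,ε}, Ω }.
Round 1 adds 3:
  {α,β,ε}  = {β} ∪ {α,ε}
  {β,γ,δ}  = ᶜ of {α,ε}
  {α,γ,δ,ε}  = ᶜ of {β}
  — 7 sets.
Round 2: 1 new —
  {γ,δ}  = ᶜ of {α,β,ε}
  — 8 sets.
Round 3: no new sets; the family is a σ-algebra.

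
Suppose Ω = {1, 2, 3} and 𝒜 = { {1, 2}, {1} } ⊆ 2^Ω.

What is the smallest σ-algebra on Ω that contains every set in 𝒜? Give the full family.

Begin from { ∅, {1}, {1, 2}, Ω } (that is, 𝒜 plus ∅ and Ω).
Step 1 adds 2:
  {3}  = ᶜ of {1, 2}
  {2, 3}  = ᶜ of {1}
Step 2. New:
  {1, 3}  = {3} ∪ {1}
Step 3 (1 new):
  {2}  = ᶜ of {1, 3}
Step 4: stable.

Therefore σ(𝒜) = { ∅, {1}, {2}, {3}, {1, 2}, {1, 3}, {2, 3}, Ω } (|σ(𝒜)| = 8).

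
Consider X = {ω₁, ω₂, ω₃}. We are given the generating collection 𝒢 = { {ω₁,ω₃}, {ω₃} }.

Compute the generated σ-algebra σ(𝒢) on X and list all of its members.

Seed the family with 𝒢 together with ∅ and X: { {}, {ω₃}, {ω₁,ω₃}, X }.
Iteration 1 (2 new):
  {ω₂}  = complement {ω₁,ω₃}
  {ω₁,ω₂}  = complement {ω₃}
  (now 6)
Iteration 2: 1 new —
  {ω₂,ω₃}  = {ω₃} ∪ {ω₂}
  (now 7)
Iteration 3. New:
  {ω₁}  = complement {ω₂,ω₃}
  (now 8)
Iteration 4 adds nothing — fixpoint reached.

|σ(𝒢)| = 8.  σ(𝒢) = { {}, {ω₁}, {ω₂}, {ω₃}, {ω₁,ω₂}, {ω₁,ω₃}, {ω₂,ω₃}, X }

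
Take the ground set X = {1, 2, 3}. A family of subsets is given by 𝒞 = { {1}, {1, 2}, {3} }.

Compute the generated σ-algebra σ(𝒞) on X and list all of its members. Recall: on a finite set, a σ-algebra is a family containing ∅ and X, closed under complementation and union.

Take S₀ = 𝒞 ∪ {∅, X} = { {}, {1}, {3}, {1, 2}, X }.
Iteration 1: +2 →
  {1, 3}  = {3} ∪ {1}
  {2, 3}  = complement {1}
  (now 7)
Iteration 2: 1 new —
  {2}  = complement {1, 3}
  (now 8)
Iteration 3 adds nothing — fixpoint reached.

Therefore σ(𝒞) = { {}, {1}, {2}, {3}, {1, 2}, {1, 3}, {2, 3}, X } (|σ(𝒞)| = 8).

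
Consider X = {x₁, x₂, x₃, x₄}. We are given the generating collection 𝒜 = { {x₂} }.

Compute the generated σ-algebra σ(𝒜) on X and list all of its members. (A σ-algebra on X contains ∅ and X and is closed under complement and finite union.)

σ(𝒜) = { {}, {x₂}, {x₁,x₃,x₄}, X }

Check:
Begin from { {}, {x₂}, X } (that is, 𝒜 plus ∅ and X).
Pass 1 (1 new):
  {x₁,x₃,x₄}  = {x₂}ᶜ
  (now 4)
After Pass 2 the family is unchanged; done.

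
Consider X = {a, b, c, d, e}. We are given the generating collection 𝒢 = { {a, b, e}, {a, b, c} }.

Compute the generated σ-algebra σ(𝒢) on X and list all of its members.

Answer: σ(𝒢) = { {}, {c}, {d}, {e}, {a, b}, {c, d}, {c, e}, {d, e}, {a, b, c}, {a, b, d}, {a, b, e}, {c, d, e}, {a, b, c, d}, {a, b, c, e}, {a, b, d, e}, X }

Working:
Start: 𝒢 ∪ {∅, X} = { {}, {a, b, c}, {a, b, e}, X }.
Pass 1: 3 new —
  {c, d}  = complement {a, b, e}
  {d, e}  = complement {a, b, c}
  {a, b, c, e}  = {a, b, c} ∪ {a, b, e}
  [7 total]
Pass 2 (4 new):
  {d}  = complement {a, b, c, e}
  {c, d, e}  = {d, e} ∪ {c, d}
  {a, b, c, d}  = {c, d} ∪ {a, b, c}
  {a, b, d, e}  = {d, e} ∪ {a, b, e}
  [11 total]
Pass 3: +3 →
  {c}  = complement {a, b, d, e}
  {e}  = complement {a, b, c, d}
  {a, b}  = complement {c, d, e}
  [14 total]
Pass 4 adds 2:
  {c, e}  = {c} ∪ {e}
  {a, b, d}  = {a, b} ∪ {d}
  [16 total]
Pass 5 adds nothing — fixpoint reached.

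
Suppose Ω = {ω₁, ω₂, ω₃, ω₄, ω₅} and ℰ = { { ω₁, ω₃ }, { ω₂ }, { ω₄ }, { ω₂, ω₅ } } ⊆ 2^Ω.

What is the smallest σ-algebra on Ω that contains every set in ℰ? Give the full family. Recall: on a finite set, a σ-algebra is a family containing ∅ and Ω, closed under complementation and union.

Begin from { {}, { ω₂ }, { ω₄ }, { ω₁, ω₃ }, { ω₂, ω₅ }, Ω } (that is, ℰ plus ∅ and Ω).
Step 1 (6 new):
  { ω₂, ω₄ }  = { ω₄ } ∪ { ω₂ }
  { ω₁, ω₂, ω₃ }  = { ω₁, ω₃ } ∪ { ω₂ }
  { ω₁, ω₃, ω₄ }  = complement { ω₂, ω₅ }
  { ω₂, ω₄, ω₅ }  = complement { ω₁, ω₃ }
  { ω₁, ω₂, ω₃, ω₅ }  = complement { ω₄ }
  { ω₁, ω₃, ω₄, ω₅ }  = complement { ω₂ }
  [12 total]
Step 2 adds 3:
  { ω₄, ω₅ }  = complement { ω₁, ω₂, ω₃ }
  { ω₁, ω₃, ω₅ }  = complement { ω₂, ω₄ }
  { ω₁, ω₂, ω₃, ω₄ }  = { ω₁, ω₂, ω₃ } ∪ { ω₁, ω₃, ω₄ }
  [15 total]
Step 3: 1 new —
  { ω₅ }  = complement { ω₁, ω₂, ω₃, ω₄ }
  [16 total]
Step 4: stable.

σ(ℰ) = { {}, { ω₂ }, { ω₄ }, { ω₅ }, { ω₁, ω₃ }, { ω₂, ω₄ }, { ω₂, ω₅ }, { ω₄, ω₅ }, { ω₁, ω₂, ω₃ }, { ω₁, ω₃, ω₄ }, { ω₁, ω₃, ω₅ }, { ω₂, ω₄, ω₅ }, { ω₁, ω₂, ω₃, ω₄ }, { ω₁, ω₂, ω₃, ω₅ }, { ω₁, ω₃, ω₄, ω₅ }, Ω }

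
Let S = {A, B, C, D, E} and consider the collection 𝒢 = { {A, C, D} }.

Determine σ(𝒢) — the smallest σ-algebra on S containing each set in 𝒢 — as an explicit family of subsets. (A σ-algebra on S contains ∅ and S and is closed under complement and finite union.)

Take S₀ = 𝒢 ∪ {∅, S} = { {}, {A, C, D}, S }.
Step 1 adds 1:
  {B, E}  = {A, C, D}ᶜ
  (now 4)
Step 2: closed — nothing new.

|σ(𝒢)| = 4.  σ(𝒢) = { {}, {B, E}, {A, C, D}, S }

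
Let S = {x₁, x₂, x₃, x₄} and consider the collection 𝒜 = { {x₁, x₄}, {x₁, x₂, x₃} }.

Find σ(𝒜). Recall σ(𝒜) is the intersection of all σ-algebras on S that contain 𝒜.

Take S₀ = 𝒜 ∪ {∅, S} = { {}, {x₁, x₄}, {x₁, x₂, x₃}, S }.
Iteration 1: +2 →
  {x₄}  = S∖{x₁, x₂, x₃}
  {x₂, x₃}  = S∖{x₁, x₄}
Iteration 2 (1 new):
  {x₂, x₃, x₄}  = {x₂, x₃} ∪ {x₄}
Iteration 3. New:
  {x₁}  = S∖{x₂, x₃, x₄}
Iteration 4: closed — nothing new.

σ(𝒜) = { {}, {x₁}, {x₄}, {x₁, x₄}, {x₂, x₃}, {x₁, x₂, x₃}, {x₂, x₃, x₄}, S }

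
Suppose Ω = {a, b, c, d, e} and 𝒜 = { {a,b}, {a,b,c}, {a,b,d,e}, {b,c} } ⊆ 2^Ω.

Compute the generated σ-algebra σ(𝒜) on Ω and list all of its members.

|σ(𝒜)| = 16.  σ(𝒜) = { ∅, {a}, {b}, {c}, {a,b}, {a,c}, {b,c}, {d,e}, {a,b,c}, {a,d,e}, {b,d,e}, {c,d,e}, {a,b,d,e}, {a,c,d,e}, {b,c,d,e}, Ω }

Check:
Initial family (6 sets): { ∅, {a,b}, {b,c}, {a,b,c}, {a,b,d,e}, Ω }.
Step 1 (4 new):
  {c}  = ᶜ of {a,b,d,e}
  {d,e}  = ᶜ of {a,b,c}
  {a,d,e}  = ᶜ of {b,c}
  {c,d,e}  = ᶜ of {a,b}
  [10 total]
Step 2: 2 new —
  {a,c,d,e}  = {a,d,e} ∪ {c,d,e}
  {b,c,d,e}  = {c,d,e} ∪ {b,c}
  [12 total]
Step 3 adds 2:
  {a}  = ᶜ of {b,c,d,e}
  {b}  = ᶜ of {a,c,d,e}
  [14 total]
Step 4: +2 →
  {a,c}  = {c} ∪ {a}
  {b,d,e}  = {d,e} ∪ {b}
  [16 total]
Step 5 adds nothing — fixpoint reached.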